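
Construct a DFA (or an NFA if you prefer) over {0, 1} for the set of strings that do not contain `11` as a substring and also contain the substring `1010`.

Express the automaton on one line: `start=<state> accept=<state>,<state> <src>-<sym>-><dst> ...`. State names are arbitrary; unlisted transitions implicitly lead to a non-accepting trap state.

start=s0 accept=s6,s9 s0-0->s0 s0-1->s1 s1-0->s2 s1-1->s3 s2-0->s0 s2-1->s4 s3-0->s5 s3-1->s3 s4-0->s6 s4-1->s3 s5-0->s7 s5-1->s8 s6-0->s6 s6-1->s9 s7-0->s7 s7-1->s3 s8-0->s10 s8-1->s3 s9-0->s6 s9-1->s10 s10-0->s10 s10-1->s10

Run two small machines in parallel and take their product. The first has 3 states tracking partial matches of the forbidden pattern `11`; the second has 5 states tracking whether and how much of `1010` has been seen. A product state is a pair (one from each), accepting exactly when both do.
          0    1  
>  s0     s0   s1 
   s1     s2   s3 
   s2     s0   s4 
   s3     s5   s3 
   s4     s6   s3 
   s5     s7   s8 
 * s6     s6   s9 
   s7     s7   s3 
   s8    s10   s3 
 * s9     s6  s10 
   s10   s10  s10 
(> = start, * = accepting)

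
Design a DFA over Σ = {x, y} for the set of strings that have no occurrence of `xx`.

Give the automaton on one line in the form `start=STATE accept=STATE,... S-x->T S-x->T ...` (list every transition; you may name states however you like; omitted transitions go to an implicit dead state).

This is the complement of 'contains `xx`'. Use the same substring-matching states — A through C holding how much of `xx` has just been matched — but flip the accepting set: everything except the trap C accepts.
       x  y 
>* A   B  A 
 * B   C  A 
   C   C  C 
(> = start, * = accepting)

start=A accept=A,B A-x->B A-y->A B-x->C B-y->A C-x->C C-y->C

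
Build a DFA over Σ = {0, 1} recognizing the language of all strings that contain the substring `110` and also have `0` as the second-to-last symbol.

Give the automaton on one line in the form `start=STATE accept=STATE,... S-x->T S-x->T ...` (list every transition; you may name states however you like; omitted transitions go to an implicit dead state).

start=S0 accept=S8,S9 S0-0->S1 S0-1->S2 S1-0->S3 S1-1->S4 S2-0->S5 S2-1->S6 S3-0->S3 S3-1->S4 S4-0->S5 S4-1->S6 S5-0->S3 S5-1->S4 S6-0->S7 S6-1->S6 S7-0->S8 S7-1->S9 S8-0->S8 S8-1->S9 S9-0->S7 S9-1->S10 S10-0->S7 S10-1->S10

Handle the two conditions separately and then intersect. The first has 4 states tracking whether and how much of `110` has been seen; the second has 7 states tracking the last 2 symbols read. A product state is a pair (one from each), accepting exactly when both do.
An 11-state machine:
          0    1  
>  S0     S1   S2 
   S1     S3   S4 
   S2     S5   S6 
   S3     S3   S4 
   S4     S5   S6 
   S5     S3   S4 
   S6     S7   S6 
   S7     S8   S9 
 * S8     S8   S9 
 * S9     S7  S10 
   S10    S7  S10 
(> = start, * = accepting)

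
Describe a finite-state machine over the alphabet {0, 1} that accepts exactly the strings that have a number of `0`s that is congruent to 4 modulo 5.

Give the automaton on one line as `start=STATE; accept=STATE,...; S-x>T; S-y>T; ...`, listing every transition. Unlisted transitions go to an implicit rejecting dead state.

start=q0; accept=q4; q0-0>q1; q0-1>q0; q1-0>q2; q1-1>q1; q2-0>q3; q2-1>q2; q3-0>q4; q3-1>q3; q4-0>q0; q4-1>q4

The only thing that matters is how many `0`s have appeared, reduced mod 5. Use one state per residue: q0 for 0, …, q4 for 4. Reading `0` moves to the next residue; anything else stays put. q4 is accepting.
        0   1  
>  q0   q1  q0 
   q1   q2  q1 
   q2   q3  q2 
   q3   q4  q3 
 * q4   q0  q4 
(> = start, * = accepting)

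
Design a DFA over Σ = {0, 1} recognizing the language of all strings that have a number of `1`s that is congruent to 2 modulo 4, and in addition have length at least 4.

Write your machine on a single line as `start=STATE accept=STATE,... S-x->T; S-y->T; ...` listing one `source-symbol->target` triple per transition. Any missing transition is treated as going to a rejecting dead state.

Handle the two conditions separately and then intersect. One (4 states) tracks the count of `1`s modulo 4; the other (6 states) tracks the input length, saturating at 5. Each combined state is a pair, one component from each; accept when both components accept.
With 18 states:
       0  1 
>  A   B  C 
   B   D  E 
   C   E  F 
   D   G  H 
   E   H  I 
   F   I  J 
   G   K  L 
   H   L  M 
   I   M  N 
   J   N  K 
   K   O  P 
   L   P  Q 
 * M   Q  R 
   N   R  O 
   O   O  P 
   P   P  Q 
 * Q   Q  R 
   R   R  O 
(> = start, * = accepting)

start=A; accept=M,Q; A-0->B; A-1->C; B-0->D; B-1->E; C-0->E; C-1->F; D-0->G; D-1->H; E-0->H; E-1->I; F-0->I; F-1->J; G-0->K; G-1->L; H-0->L; H-1->M; I-0->M; I-1->N; J-0->N; J-1->K; K-0->O; K-1->P; L-0->P; L-1->Q; M-0->Q; M-1->R; N-0->R; N-1->O; O-0->O; O-1->P; P-0->P; P-1->Q; Q-0->Q; Q-1->R; R-0->R; R-1->O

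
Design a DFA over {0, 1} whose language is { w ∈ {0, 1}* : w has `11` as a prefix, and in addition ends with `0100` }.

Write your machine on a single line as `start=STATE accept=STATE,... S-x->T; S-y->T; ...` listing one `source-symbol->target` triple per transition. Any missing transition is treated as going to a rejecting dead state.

start=S0; accept=S11; S0-0->S1; S0-1->S2; S1-0->S1; S1-1->S3; S2-0->S1; S2-1->S4; S3-0->S5; S3-1->S6; S4-0->S7; S4-1->S4; S5-0->S8; S5-1->S3; S6-0->S1; S6-1->S6; S7-0->S7; S7-1->S9; S8-0->S1; S8-1->S3; S9-0->S10; S9-1->S4; S10-0->S11; S10-1->S9; S11-0->S7; S11-1->S9

Run two small machines in parallel and take their product. The first has 4 states tracking whether the input so far still matches the prefix `11`; the second has 5 states tracking how much of the suffix `0100` has currently been matched. A product state is a pair (one from each), accepting exactly when both do.
A 12-state machine:
          0    1  
>  S0     S1   S2 
   S1     S1   S3 
   S2     S1   S4 
   S3     S5   S6 
   S4     S7   S4 
   S5     S8   S3 
   S6     S1   S6 
   S7     S7   S9 
   S8     S1   S3 
   S9    S10   S4 
   S10   S11   S9 
 * S11    S7   S9 
(> = start, * = accepting)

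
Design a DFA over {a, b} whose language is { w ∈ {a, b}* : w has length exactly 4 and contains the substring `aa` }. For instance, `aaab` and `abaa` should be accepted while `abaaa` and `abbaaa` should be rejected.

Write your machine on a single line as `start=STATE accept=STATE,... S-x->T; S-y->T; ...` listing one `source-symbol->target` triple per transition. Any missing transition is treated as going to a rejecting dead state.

Handle the two conditions separately and then intersect. One (6 states) tracks the input length, saturating at 5; the other (3 states) tracks whether and how much of `aa` has been seen. Each combined state is a pair, one component from each; accept when both components accept. Minimizing collapses redundant product states.
10 states suffice.
        a   b  
>  q0   q1  q2 
   q1   q3  q4 
   q2   q5  q4 
   q3   q6  q6 
   q4   q7  q8 
   q5   q6  q8 
   q6   q9  q9 
   q7   q9  q8 
   q8   q8  q8 
 * q9   q8  q8 
(> = start, * = accepting)

start=q0; accept=q9; q0-a->q1; q0-b->q2; q1-a->q3; q1-b->q4; q2-a->q5; q2-b->q4; q3-a->q6; q3-b->q6; q4-a->q7; q4-b->q8; q5-a->q6; q5-b->q8; q6-a->q9; q6-b->q9; q7-a->q9; q7-b->q8; q8-a->q8; q8-b->q8; q9-a->q8; q9-b->q8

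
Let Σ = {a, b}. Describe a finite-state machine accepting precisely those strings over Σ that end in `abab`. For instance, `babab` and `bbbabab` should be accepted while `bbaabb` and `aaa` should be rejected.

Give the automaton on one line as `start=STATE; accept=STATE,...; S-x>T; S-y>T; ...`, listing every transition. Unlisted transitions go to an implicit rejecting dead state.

start=s0; accept=s4; s0-a>s1; s0-b>s0; s1-a>s1; s1-b>s2; s2-a>s3; s2-b>s0; s3-a>s1; s3-b>s4; s4-a>s3; s4-b>s0

Remember how much of `abab` the current input suffix matches. State s0 means no match yet; s1 means the last symbol is `a`; s2 means the last 2 symbols are `ab`; s3 means the last 3 symbols are `aba`; s4 means the last 4 symbols are `abab`. Only s4 accepts. On a mismatch, fall back to the longest proper suffix that is still a prefix of `abab`.
5 states suffice.
        a   b  
>  s0   s1  s0 
   s1   s1  s2 
   s2   s3  s0 
   s3   s1  s4 
 * s4   s3  s0 
(> = start, * = accepting)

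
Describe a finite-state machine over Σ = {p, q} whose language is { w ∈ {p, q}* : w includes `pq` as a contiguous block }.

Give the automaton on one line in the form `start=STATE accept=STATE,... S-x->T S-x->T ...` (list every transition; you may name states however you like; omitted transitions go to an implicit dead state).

States s0..s1 record the length of the longest prefix of `pq` that matches the current input suffix. Reaching s2 means `pq` has been seen, and we stay there forever. Accept from s2.
With 3 states:
        p   q  
>  s0   s1  s0 
   s1   s1  s2 
 * s2   s2  s2 
(> = start, * = accepting)

start=s0 accept=s2 s0-p->s1 s0-q->s0 s1-p->s1 s1-q->s2 s2-p->s2 s2-q->s2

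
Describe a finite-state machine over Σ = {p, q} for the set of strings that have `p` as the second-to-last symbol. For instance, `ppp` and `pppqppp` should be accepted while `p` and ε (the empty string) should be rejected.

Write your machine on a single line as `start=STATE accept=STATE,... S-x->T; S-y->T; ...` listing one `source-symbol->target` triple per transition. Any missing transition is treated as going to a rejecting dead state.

start=A; accept=D,E; A-p->B; A-q->C; B-p->D; B-q->E; C-p->F; C-q->G; D-p->D; D-q->E; E-p->F; E-q->G; F-p->D; F-q->E; G-p->F; G-q->G

A DFA must remember the last 2 symbols (since which symbol is second-to-last isn't known until the input ends). Use one state per possible window of the last ≤2 symbols; accept from those whose window starts with `p`.
       p  q 
>  A   B  C 
   B   D  E 
   C   F  G 
 * D   D  E 
 * E   F  G 
   F   D  E 
   G   F  G 
(> = start, * = accepting)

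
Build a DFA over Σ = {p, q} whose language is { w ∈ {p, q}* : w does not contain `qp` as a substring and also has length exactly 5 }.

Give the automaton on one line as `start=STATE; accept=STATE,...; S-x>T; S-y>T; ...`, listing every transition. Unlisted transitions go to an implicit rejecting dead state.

Build one automaton per condition and run them in lockstep. The first has 3 states tracking partial matches of the forbidden pattern `qp`; the second has 7 states tracking the input length, saturating at 6. A product state is a pair (one from each), accepting exactly when both do.
18 states suffice.
          p    q  
>  S0     S1   S2 
   S1     S3   S4 
   S2     S5   S4 
   S3     S6   S7 
   S4     S8   S7 
   S5     S8   S8 
   S6     S9  S10 
   S7    S11  S10 
   S8    S11  S11 
   S9    S12  S13 
   S10   S14  S13 
   S11   S14  S14 
 * S12   S15  S16 
 * S13   S17  S16 
   S14   S17  S17 
   S15   S15  S16 
   S16   S17  S16 
   S17   S17  S17 
(> = start, * = accepting)

start=S0; accept=S12,S13; S0-p>S1; S0-q>S2; S1-p>S3; S1-q>S4; S2-p>S5; S2-q>S4; S3-p>S6; S3-q>S7; S4-p>S8; S4-q>S7; S5-p>S8; S5-q>S8; S6-p>S9; S6-q>S10; S7-p>S11; S7-q>S10; S8-p>S11; S8-q>S11; S9-p>S12; S9-q>S13; S10-p>S14; S10-q>S13; S11-p>S14; S11-q>S14; S12-p>S15; S12-q>S16; S13-p>S17; S13-q>S16; S14-p>S17; S14-q>S17; S15-p>S15; S15-q>S16; S16-p>S17; S16-q>S16; S17-p>S17; S17-q>S17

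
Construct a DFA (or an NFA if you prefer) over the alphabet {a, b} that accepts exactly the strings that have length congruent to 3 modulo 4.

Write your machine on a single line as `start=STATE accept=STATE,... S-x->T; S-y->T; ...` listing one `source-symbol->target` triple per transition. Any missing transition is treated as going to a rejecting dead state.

Count input length modulo 4: every symbol advances one step around the cycle S0 → S1 → S2 → S3 → S0. Accept at S3.
        a   b  
>  S0   S1  S1 
   S1   S2  S2 
   S2   S3  S3 
 * S3   S0  S0 
(> = start, * = accepting)

start=S0; accept=S3; S0-a->S1; S0-b->S1; S1-a->S2; S1-b->S2; S2-a->S3; S2-b->S3; S3-a->S0; S3-b->S0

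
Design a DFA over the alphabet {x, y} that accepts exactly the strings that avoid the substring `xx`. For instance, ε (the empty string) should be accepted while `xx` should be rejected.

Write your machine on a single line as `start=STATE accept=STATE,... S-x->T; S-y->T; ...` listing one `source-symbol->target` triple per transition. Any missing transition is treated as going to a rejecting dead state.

Track partial matches of the forbidden pattern `xx`. State C is a dead state reached once `xx` has occurred; every other state accepts. A means no part of `xx` is currently matched.
3 states suffice.
       x  y 
>* A   B  A 
 * B   C  A 
   C   C  C 
(> = start, * = accepting)

start=A; accept=A,B; A-x->B; A-y->A; B-x->C; B-y->A; C-x->C; C-y->C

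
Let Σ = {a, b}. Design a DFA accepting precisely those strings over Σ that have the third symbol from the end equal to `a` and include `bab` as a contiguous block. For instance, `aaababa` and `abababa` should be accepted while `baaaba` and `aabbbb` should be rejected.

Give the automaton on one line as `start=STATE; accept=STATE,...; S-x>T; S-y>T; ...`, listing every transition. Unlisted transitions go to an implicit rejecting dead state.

start=q0; accept=q15,q16,q20,q21; q0-a>q1; q0-b>q2; q1-a>q3; q1-b>q4; q2-a>q5; q2-b>q6; q3-a>q7; q3-b>q8; q4-a>q9; q4-b>q10; q5-a>q11; q5-b>q12; q6-a>q13; q6-b>q14; q7-a>q7; q7-b>q8; q8-a>q9; q8-b>q10; q9-a>q11; q9-b>q12; q10-a>q13; q10-b>q14; q11-a>q7; q11-b>q8; q12-a>q15; q12-b>q16; q13-a>q11; q13-b>q12; q14-a>q13; q14-b>q14; q15-a>q17; q15-b>q12; q16-a>q18; q16-b>q19; q17-a>q20; q17-b>q21; q18-a>q17; q18-b>q12; q19-a>q18; q19-b>q19; q20-a>q20; q20-b>q21; q21-a>q15; q21-b>q16

Run two small machines in parallel and take their product. The first has 15 states tracking the last 3 symbols read; the second has 4 states tracking whether and how much of `bab` has been seen. A product state is a pair (one from each), accepting exactly when both do.
With 22 states:
          a    b  
>  q0     q1   q2 
   q1     q3   q4 
   q2     q5   q6 
   q3     q7   q8 
   q4     q9  q10 
   q5    q11  q12 
   q6    q13  q14 
   q7     q7   q8 
   q8     q9  q10 
   q9    q11  q12 
   q10   q13  q14 
   q11    q7   q8 
   q12   q15  q16 
   q13   q11  q12 
   q14   q13  q14 
 * q15   q17  q12 
 * q16   q18  q19 
   q17   q20  q21 
   q18   q17  q12 
   q19   q18  q19 
 * q20   q20  q21 
 * q21   q15  q16 
(> = start, * = accepting)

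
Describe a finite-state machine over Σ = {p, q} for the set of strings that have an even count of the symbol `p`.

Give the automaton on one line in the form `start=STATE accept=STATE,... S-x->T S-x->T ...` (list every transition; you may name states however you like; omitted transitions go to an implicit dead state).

The only thing that matters is how many `p`s have appeared, reduced mod 2. Use one state per residue: s0 for 0, …, s1 for 1. Reading `p` moves to the next residue; anything else stays put. s0 is accepting.
2 states suffice.
        p   q  
>* s0   s1  s0 
   s1   s0  s1 
(> = start, * = accepting)

start=s0 accept=s0 s0-p->s1 s0-q->s0 s1-p->s0 s1-q->s1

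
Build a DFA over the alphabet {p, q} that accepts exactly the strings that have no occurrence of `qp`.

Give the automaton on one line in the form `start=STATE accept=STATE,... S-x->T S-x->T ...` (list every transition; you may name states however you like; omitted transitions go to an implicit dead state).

This is the complement of 'contains `qp`'. Use the same substring-matching states — A through C holding how much of `qp` has just been matched — but flip the accepting set: everything except the trap C accepts.
A 3-state machine:
       p  q 
>* A   A  B 
 * B   C  B 
   C   C  C 
(> = start, * = accepting)

start=A accept=A,B A-p->A A-q->B B-p->C B-q->B C-p->C C-q->C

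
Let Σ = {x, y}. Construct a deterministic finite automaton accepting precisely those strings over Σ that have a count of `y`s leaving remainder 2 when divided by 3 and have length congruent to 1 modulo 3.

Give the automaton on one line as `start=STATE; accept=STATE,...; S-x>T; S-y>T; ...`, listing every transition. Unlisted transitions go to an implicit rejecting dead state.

Handle the two conditions separately and then intersect. The first has 3 states tracking the count of `y`s modulo 3; the second has 3 states tracking the input length modulo 3. A product state is a pair (one from each), accepting exactly when both do.
With 9 states:
        x   y  
>  q0   q1  q2 
   q1   q3  q4 
   q2   q4  q5 
   q3   q0  q6 
   q4   q6  q7 
   q5   q7  q0 
   q6   q2  q8 
   q7   q8  q1 
 * q8   q5  q3 
(> = start, * = accepting)

start=q0; accept=q8; q0-x>q1; q0-y>q2; q1-x>q3; q1-y>q4; q2-x>q4; q2-y>q5; q3-x>q0; q3-y>q6; q4-x>q6; q4-y>q7; q5-x>q7; q5-y>q0; q6-x>q2; q6-y>q8; q7-x>q8; q7-y>q1; q8-x>q5; q8-y>q3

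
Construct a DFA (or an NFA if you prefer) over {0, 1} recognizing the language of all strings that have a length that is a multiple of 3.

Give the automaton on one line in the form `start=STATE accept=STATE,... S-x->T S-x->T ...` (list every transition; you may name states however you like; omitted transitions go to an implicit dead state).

Only the length mod 3 matters, so use a 3-cycle: from any state, every input symbol moves to the next state, wrapping q2 back to q0. Mark q0 accepting.
With 3 states:
        0   1  
>* q0   q1  q1 
   q1   q2  q2 
   q2   q0  q0 
(> = start, * = accepting)

start=q0 accept=q0 q0-0->q1 q0-1->q1 q1-0->q2 q1-1->q2 q2-0->q0 q2-1->q0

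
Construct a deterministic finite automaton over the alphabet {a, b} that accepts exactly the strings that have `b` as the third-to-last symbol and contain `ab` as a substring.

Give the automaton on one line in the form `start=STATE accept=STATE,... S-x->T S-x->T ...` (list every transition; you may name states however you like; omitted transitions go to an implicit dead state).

start=q0 accept=q12,q15,q16,q17 q0-a->q1 q0-b->q2 q1-a->q3 q1-b->q4 q2-a->q5 q2-b->q6 q3-a->q7 q3-b->q8 q4-a->q9 q4-b->q10 q5-a->q11 q5-b->q12 q6-a->q13 q6-b->q14 q7-a->q7 q7-b->q8 q8-a->q9 q8-b->q10 q9-a->q15 q9-b->q12 q10-a->q16 q10-b->q17 q11-a->q7 q11-b->q8 q12-a->q9 q12-b->q10 q13-a->q11 q13-b->q12 q14-a->q13 q14-b->q14 q15-a->q18 q15-b->q8 q16-a->q15 q16-b->q12 q17-a->q16 q17-b->q17 q18-a->q18 q18-b->q8

Build one automaton per condition and run them in lockstep. One (15 states) tracks the last 3 symbols read; the other (3 states) tracks whether and how much of `ab` has been seen. Each combined state is a pair, one component from each; accept when both components accept.
With 19 states:
          a    b  
>  q0     q1   q2 
   q1     q3   q4 
   q2     q5   q6 
   q3     q7   q8 
   q4     q9  q10 
   q5    q11  q12 
   q6    q13  q14 
   q7     q7   q8 
   q8     q9  q10 
   q9    q15  q12 
   q10   q16  q17 
   q11    q7   q8 
 * q12    q9  q10 
   q13   q11  q12 
   q14   q13  q14 
 * q15   q18   q8 
 * q16   q15  q12 
 * q17   q16  q17 
   q18   q18   q8 
(> = start, * = accepting)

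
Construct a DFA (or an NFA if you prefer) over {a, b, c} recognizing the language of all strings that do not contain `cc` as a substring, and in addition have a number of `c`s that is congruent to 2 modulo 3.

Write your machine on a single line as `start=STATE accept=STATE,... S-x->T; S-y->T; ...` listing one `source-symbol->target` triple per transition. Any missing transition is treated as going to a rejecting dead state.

Build one automaton per condition and run them in lockstep. The first has 3 states tracking partial matches of the forbidden pattern `cc`; the second has 3 states tracking the count of `c`s modulo 3. A product state is a pair (one from each), accepting exactly when both do.
        a   b   c  
>  q0   q0  q0  q1 
   q1   q2  q2  q3 
   q2   q2  q2  q4 
   q3   q3  q3  q5 
 * q4   q6  q6  q5 
   q5   q5  q5  q7 
 * q6   q6  q6  q8 
   q7   q7  q7  q3 
   q8   q0  q0  q7 
(> = start, * = accepting)

start=q0; accept=q4,q6; q0-a->q0; q0-b->q0; q0-c->q1; q1-a->q2; q1-b->q2; q1-c->q3; q2-a->q2; q2-b->q2; q2-c->q4; q3-a->q3; q3-b->q3; q3-c->q5; q4-a->q6; q4-b->q6; q4-c->q5; q5-a->q5; q5-b->q5; q5-c->q7; q6-a->q6; q6-b->q6; q6-c->q8; q7-a->q7; q7-b->q7; q7-c->q3; q8-a->q0; q8-b->q0; q8-c->q7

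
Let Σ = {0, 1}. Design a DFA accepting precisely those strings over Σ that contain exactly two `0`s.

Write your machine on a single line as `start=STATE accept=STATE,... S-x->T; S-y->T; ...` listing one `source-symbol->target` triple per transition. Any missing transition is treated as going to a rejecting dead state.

start=A; accept=C; A-0->B; A-1->A; B-0->C; B-1->B; C-0->D; C-1->C; D-0->D; D-1->D

Count `0`s, saturating at 3: states A through C mean 0 through 2 `0`s seen; D means more than 2. Each `0` increments (capped at D); other symbols loop. Accept from {C}.
A 4-state machine:
       0  1 
>  A   B  A 
   B   C  B 
 * C   D  C 
   D   D  D 
(> = start, * = accepting)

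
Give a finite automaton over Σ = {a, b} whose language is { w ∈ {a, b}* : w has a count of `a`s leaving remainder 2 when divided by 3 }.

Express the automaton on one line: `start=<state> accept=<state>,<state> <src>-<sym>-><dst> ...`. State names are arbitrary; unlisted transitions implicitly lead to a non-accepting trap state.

start=q0 accept=q2 q0-a->q1 q0-b->q0 q1-a->q2 q1-b->q1 q2-a->q0 q2-b->q2

The only thing that matters is how many `a`s have appeared, reduced mod 3. Use one state per residue: q0 for 0, …, q2 for 2. Reading `a` moves to the next residue; anything else stays put. q2 is accepting.
3 states suffice.
        a   b  
>  q0   q1  q0 
   q1   q2  q1 
 * q2   q0  q2 
(> = start, * = accepting)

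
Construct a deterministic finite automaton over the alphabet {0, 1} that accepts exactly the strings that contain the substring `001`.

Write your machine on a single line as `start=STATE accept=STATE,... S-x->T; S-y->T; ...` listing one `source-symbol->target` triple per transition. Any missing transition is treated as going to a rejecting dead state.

start=q0; accept=q3; q0-0->q1; q0-1->q0; q1-0->q2; q1-1->q0; q2-0->q2; q2-1->q3; q3-0->q3; q3-1->q3

States q0..q2 record the length of the longest prefix of `001` that matches the current input suffix. Reaching q3 means `001` has been seen, and we stay there forever. Accept from q3.
With 4 states:
        0   1  
>  q0   q1  q0 
   q1   q2  q0 
   q2   q2  q3 
 * q3   q3  q3 
(> = start, * = accepting)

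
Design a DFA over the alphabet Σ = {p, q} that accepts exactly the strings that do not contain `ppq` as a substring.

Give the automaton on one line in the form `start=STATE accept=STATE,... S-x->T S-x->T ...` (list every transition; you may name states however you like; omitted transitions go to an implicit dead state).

start=A accept=A,B,C A-p->B A-q->A B-p->C B-q->A C-p->C C-q->D D-p->D D-q->D

Track partial matches of the forbidden pattern `ppq`. State D is a dead state reached once `ppq` has occurred; every other state accepts. A means no part of `ppq` is currently matched.
4 states suffice.
       p  q 
>* A   B  A 
 * B   C  A 
 * C   C  D 
   D   D  D 
(> = start, * = accepting)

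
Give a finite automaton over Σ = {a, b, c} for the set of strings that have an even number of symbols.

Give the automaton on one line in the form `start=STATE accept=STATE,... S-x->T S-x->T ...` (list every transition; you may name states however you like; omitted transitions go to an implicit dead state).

start=s0 accept=s0 s0-a->s1 s0-b->s1 s0-c->s1 s1-a->s0 s1-b->s0 s1-c->s0

Count input length modulo 2: every symbol advances one step around the cycle s0 → s1 → s0. Accept at s0.
A 2-state machine:
        a   b   c  
>* s0   s1  s1  s1 
   s1   s0  s0  s0 
(> = start, * = accepting)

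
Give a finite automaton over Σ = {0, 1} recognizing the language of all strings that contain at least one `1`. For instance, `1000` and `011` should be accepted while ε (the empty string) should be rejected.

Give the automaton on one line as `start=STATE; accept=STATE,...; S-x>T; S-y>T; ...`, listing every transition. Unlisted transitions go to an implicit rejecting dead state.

Only the number of `1`s matters, and only up to 2. Make a chain q0 → q1 → q2 advanced by each `1` (with q2 absorbing); every other symbol self-loops. The accepting set is {q1, q2}.
With 3 states:
        0   1  
>  q0   q0  q1 
 * q1   q1  q2 
 * q2   q2  q2 
(> = start, * = accepting)

start=q0; accept=q1,q2; q0-0>q0; q0-1>q1; q1-0>q1; q1-1>q2; q2-0>q2; q2-1>q2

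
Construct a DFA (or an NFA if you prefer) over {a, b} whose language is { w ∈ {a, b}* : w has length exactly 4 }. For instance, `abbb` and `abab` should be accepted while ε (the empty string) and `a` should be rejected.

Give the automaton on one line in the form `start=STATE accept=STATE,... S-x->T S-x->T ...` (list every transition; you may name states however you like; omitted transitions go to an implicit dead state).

start=q0 accept=q4 q0-a->q1 q0-b->q1 q1-a->q2 q1-b->q2 q2-a->q3 q2-b->q3 q3-a->q4 q3-b->q4 q4-a->q5 q4-b->q5 q5-a->q5 q5-b->q5

Count input length up to 5: every symbol moves from q0 toward q5, which means 'more than 4' and absorbs. Accept from {q4}.
6 states suffice.
        a   b  
>  q0   q1  q1 
   q1   q2  q2 
   q2   q3  q3 
   q3   q4  q4 
 * q4   q5  q5 
   q5   q5  q5 
(> = start, * = accepting)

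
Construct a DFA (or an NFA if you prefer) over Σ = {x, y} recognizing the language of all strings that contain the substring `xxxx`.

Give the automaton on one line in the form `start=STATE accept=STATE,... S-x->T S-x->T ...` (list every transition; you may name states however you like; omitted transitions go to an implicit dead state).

start=q0 accept=q4 q0-x->q1 q0-y->q0 q1-x->q2 q1-y->q0 q2-x->q3 q2-y->q0 q3-x->q4 q3-y->q0 q4-x->q4 q4-y->q4

Track how much of `xxxx` has been matched so far: state q0 is no progress, q4 is the absorbing accept state reached once `xxxx` has occurred. Intermediate states record partial matches; on a mismatch, fall back to the longest reusable overlap.
5 states suffice.
        x   y  
>  q0   q1  q0 
   q1   q2  q0 
   q2   q3  q0 
   q3   q4  q0 
 * q4   q4  q4 
(> = start, * = accepting)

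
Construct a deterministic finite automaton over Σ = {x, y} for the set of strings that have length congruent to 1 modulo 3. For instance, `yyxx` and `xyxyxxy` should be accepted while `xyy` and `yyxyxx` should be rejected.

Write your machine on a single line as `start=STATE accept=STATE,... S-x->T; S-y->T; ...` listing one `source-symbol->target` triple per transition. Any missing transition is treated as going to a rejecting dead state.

start=A; accept=B; A-x->B; A-y->B; B-x->C; B-y->C; C-x->A; C-y->A

Count input length modulo 3: every symbol advances one step around the cycle A → B → C → A. Accept at B.
A 3-state machine:
       x  y 
>  A   B  B 
 * B   C  C 
   C   A  A 
(> = start, * = accepting)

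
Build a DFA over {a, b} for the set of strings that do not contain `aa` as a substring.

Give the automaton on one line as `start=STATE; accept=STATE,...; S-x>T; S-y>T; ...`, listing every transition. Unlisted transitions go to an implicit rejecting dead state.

This is the complement of 'contains `aa`'. Use the same substring-matching states — S0 through S2 holding how much of `aa` has just been matched — but flip the accepting set: everything except the trap S2 accepts.
With 3 states:
        a   b  
>* S0   S1  S0 
 * S1   S2  S0 
   S2   S2  S2 
(> = start, * = accepting)

start=S0; accept=S0,S1; S0-a>S1; S0-b>S0; S1-a>S2; S1-b>S0; S2-a>S2; S2-b>S2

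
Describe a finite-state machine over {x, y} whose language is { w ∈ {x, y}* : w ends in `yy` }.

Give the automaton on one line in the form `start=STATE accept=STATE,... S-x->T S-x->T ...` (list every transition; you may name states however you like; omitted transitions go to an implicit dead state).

start=S0 accept=S2 S0-x->S0 S0-y->S1 S1-x->S0 S1-y->S2 S2-x->S0 S2-y->S2

Remember how much of `yy` the current input suffix matches. State S0 means no match yet; S1 means the last symbol is `y`; S2 means the last 2 symbols are `yy`. Only S2 accepts. On a mismatch, fall back to the longest proper suffix that is still a prefix of `yy`.
With 3 states:
        x   y  
>  S0   S0  S1 
   S1   S0  S2 
 * S2   S0  S2 
(> = start, * = accepting)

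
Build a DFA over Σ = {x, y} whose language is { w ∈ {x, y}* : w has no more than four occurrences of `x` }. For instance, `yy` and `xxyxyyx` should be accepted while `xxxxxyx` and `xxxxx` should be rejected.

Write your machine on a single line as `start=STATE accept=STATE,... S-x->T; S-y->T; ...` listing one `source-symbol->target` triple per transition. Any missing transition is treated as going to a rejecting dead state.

Only the number of `x`s matters, and only up to 5. Make a chain A → B → C → D → E → F advanced by each `x` (with F absorbing); every other symbol self-loops. The accepting set is {A, B, C, D, E}.
6 states suffice.
       x  y 
>* A   B  A 
 * B   C  B 
 * C   D  C 
 * D   E  D 
 * E   F  E 
   F   F  F 
(> = start, * = accepting)

start=A; accept=A,B,C,D,E; A-x->B; A-y->A; B-x->C; B-y->B; C-x->D; C-y->C; D-x->E; D-y->D; E-x->F; E-y->E; F-x->F; F-y->F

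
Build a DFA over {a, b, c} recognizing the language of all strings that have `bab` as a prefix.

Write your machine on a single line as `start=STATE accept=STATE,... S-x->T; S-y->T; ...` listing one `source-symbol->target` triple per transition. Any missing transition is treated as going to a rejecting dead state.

start=S0; accept=S3; S0-a->S4; S0-b->S1; S0-c->S4; S1-a->S2; S1-b->S4; S1-c->S4; S2-a->S4; S2-b->S3; S2-c->S4; S3-a->S3; S3-b->S3; S3-c->S3; S4-a->S4; S4-b->S4; S4-c->S4

Check the first 3 symbols one by one: S0 through S2 record how many have matched `bab` so far; any wrong symbol goes to the dead state S4. After all 3 match we enter the accepting sink S3.
5 states suffice.
        a   b   c  
>  S0   S4  S1  S4 
   S1   S2  S4  S4 
   S2   S4  S3  S4 
 * S3   S3  S3  S3 
   S4   S4  S4  S4 
(> = start, * = accepting)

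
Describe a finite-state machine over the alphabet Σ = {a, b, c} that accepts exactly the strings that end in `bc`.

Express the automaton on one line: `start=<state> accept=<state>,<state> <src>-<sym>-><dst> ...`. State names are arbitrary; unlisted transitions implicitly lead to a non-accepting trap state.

start=q0 accept=q2 q0-a->q0 q0-b->q1 q0-c->q0 q1-a->q0 q1-b->q1 q1-c->q2 q2-a->q0 q2-b->q1 q2-c->q0

Let each state record the length of the longest suffix of the input read so far that is also a prefix of `bc`. q1 means the last symbol is `b`; q2 means the last 2 symbols are `bc`. Accept only at q2, where the string currently ends in `bc`.
A 3-state machine:
        a   b   c  
>  q0   q0  q1  q0 
   q1   q0  q1  q2 
 * q2   q0  q1  q0 
(> = start, * = accepting)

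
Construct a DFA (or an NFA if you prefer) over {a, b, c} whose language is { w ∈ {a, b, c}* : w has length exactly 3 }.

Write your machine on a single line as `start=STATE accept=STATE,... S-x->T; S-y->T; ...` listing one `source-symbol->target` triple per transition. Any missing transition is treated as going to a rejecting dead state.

start=s0; accept=s3; s0-a->s1; s0-b->s1; s0-c->s1; s1-a->s2; s1-b->s2; s1-c->s2; s2-a->s3; s2-b->s3; s2-c->s3; s3-a->s4; s3-b->s4; s3-c->s4; s4-a->s4; s4-b->s4; s4-c->s4

Count input length up to 4: every symbol moves from s0 toward s4, which means 'more than 3' and absorbs. Accept from {s3}.
A 5-state machine:
        a   b   c  
>  s0   s1  s1  s1 
   s1   s2  s2  s2 
   s2   s3  s3  s3 
 * s3   s4  s4  s4 
   s4   s4  s4  s4 
(> = start, * = accepting)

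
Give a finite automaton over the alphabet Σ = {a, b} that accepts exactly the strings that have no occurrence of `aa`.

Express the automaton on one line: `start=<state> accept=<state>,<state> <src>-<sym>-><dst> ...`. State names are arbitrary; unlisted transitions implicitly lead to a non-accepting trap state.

Track partial matches of the forbidden pattern `aa`. State s2 is a dead state reached once `aa` has occurred; every other state accepts. s0 means no part of `aa` is currently matched.
With 3 states:
        a   b  
>* s0   s1  s0 
 * s1   s2  s0 
   s2   s2  s2 
(> = start, * = accepting)

start=s0 accept=s0,s1 s0-a->s1 s0-b->s0 s1-a->s2 s1-b->s0 s2-a->s2 s2-b->s2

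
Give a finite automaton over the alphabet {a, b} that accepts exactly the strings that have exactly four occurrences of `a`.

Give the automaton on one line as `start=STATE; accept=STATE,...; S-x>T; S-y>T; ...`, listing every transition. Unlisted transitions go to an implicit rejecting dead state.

start=S0; accept=S4; S0-a>S1; S0-b>S0; S1-a>S2; S1-b>S1; S2-a>S3; S2-b>S2; S3-a>S4; S3-b>S3; S4-a>S5; S4-b>S4; S5-a>S5; S5-b>S5

Count `a`s, saturating at 5: states S0 through S4 mean 0 through 4 `a`s seen; S5 means more than 4. Each `a` increments (capped at S5); other symbols loop. Accept from {S4}.
        a   b  
>  S0   S1  S0 
   S1   S2  S1 
   S2   S3  S2 
   S3   S4  S3 
 * S4   S5  S4 
   S5   S5  S5 
(> = start, * = accepting)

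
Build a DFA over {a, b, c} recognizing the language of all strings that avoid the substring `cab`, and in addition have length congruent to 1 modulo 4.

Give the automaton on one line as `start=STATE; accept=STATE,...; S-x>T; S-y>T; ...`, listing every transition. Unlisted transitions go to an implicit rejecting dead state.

start=q0; accept=q1,q2,q13; q0-a>q1; q0-b>q1; q0-c>q2; q1-a>q3; q1-b>q3; q1-c>q4; q2-a>q5; q2-b>q3; q2-c>q4; q3-a>q6; q3-b>q6; q3-c>q7; q4-a>q8; q4-b>q6; q4-c>q7; q5-a>q6; q5-b>q9; q5-c>q7; q6-a>q0; q6-b>q0; q6-c>q10; q7-a>q11; q7-b>q0; q7-c>q10; q8-a>q0; q8-b>q12; q8-c>q10; q9-a>q12; q9-b>q12; q9-c>q12; q10-a>q13; q10-b>q1; q10-c>q2; q11-a>q1; q11-b>q14; q11-c>q2; q12-a>q14; q12-b>q14; q12-c>q14; q13-a>q3; q13-b>q15; q13-c>q4; q14-a>q15; q14-b>q15; q14-c>q15; q15-a>q9; q15-b>q9; q15-c>q9

Handle the two conditions separately and then intersect. One (4 states) tracks partial matches of the forbidden pattern `cab`; the other (4 states) tracks the input length modulo 4. Each combined state is a pair, one component from each; accept when both components accept.
A 16-state machine:
          a    b    c  
>  q0     q1   q1   q2 
 * q1     q3   q3   q4 
 * q2     q5   q3   q4 
   q3     q6   q6   q7 
   q4     q8   q6   q7 
   q5     q6   q9   q7 
   q6     q0   q0  q10 
   q7    q11   q0  q10 
   q8     q0  q12  q10 
   q9    q12  q12  q12 
   q10   q13   q1   q2 
   q11    q1  q14   q2 
   q12   q14  q14  q14 
 * q13    q3  q15   q4 
   q14   q15  q15  q15 
   q15    q9   q9   q9 
(> = start, * = accepting)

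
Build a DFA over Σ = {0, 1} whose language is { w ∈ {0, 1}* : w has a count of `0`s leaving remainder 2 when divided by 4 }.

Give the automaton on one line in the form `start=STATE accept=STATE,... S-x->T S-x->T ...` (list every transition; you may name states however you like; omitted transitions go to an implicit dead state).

start=S0 accept=S2 S0-0->S1 S0-1->S0 S1-0->S2 S1-1->S1 S2-0->S3 S2-1->S2 S3-0->S0 S3-1->S3

The only thing that matters is how many `0`s have appeared, reduced mod 4. Use one state per residue: S0 for 0, …, S3 for 3. Reading `0` moves to the next residue; anything else stays put. S2 is accepting.
With 4 states:
        0   1  
>  S0   S1  S0 
   S1   S2  S1 
 * S2   S3  S2 
   S3   S0  S3 
(> = start, * = accepting)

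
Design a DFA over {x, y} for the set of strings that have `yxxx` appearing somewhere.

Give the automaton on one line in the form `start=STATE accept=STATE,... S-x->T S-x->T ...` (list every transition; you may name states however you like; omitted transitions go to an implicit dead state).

States q0..q3 record the length of the longest prefix of `yxxx` that matches the current input suffix. Reaching q4 means `yxxx` has been seen, and we stay there forever. Accept from q4.
A 5-state machine:
        x   y  
>  q0   q0  q1 
   q1   q2  q1 
   q2   q3  q1 
   q3   q4  q1 
 * q4   q4  q4 
(> = start, * = accepting)

start=q0 accept=q4 q0-x->q0 q0-y->q1 q1-x->q2 q1-y->q1 q2-x->q3 q2-y->q1 q3-x->q4 q3-y->q1 q4-x->q4 q4-y->q4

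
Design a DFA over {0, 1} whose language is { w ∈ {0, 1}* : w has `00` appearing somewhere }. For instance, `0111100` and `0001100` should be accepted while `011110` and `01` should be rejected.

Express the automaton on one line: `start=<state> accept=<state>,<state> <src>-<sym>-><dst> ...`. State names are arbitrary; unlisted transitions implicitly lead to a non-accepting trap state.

start=q0 accept=q2 q0-0->q1 q0-1->q0 q1-0->q2 q1-1->q0 q2-0->q2 q2-1->q2

States q0..q1 record the length of the longest prefix of `00` that matches the current input suffix. Reaching q2 means `00` has been seen, and we stay there forever. Accept from q2.
3 states suffice.
        0   1  
>  q0   q1  q0 
   q1   q2  q0 
 * q2   q2  q2 
(> = start, * = accepting)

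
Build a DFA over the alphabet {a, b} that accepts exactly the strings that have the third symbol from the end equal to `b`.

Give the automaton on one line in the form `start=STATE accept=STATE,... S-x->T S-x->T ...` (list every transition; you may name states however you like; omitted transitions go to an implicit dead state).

A DFA must remember the last 3 symbols (since which symbol is third-to-last isn't known until the input ends). Use one state per possible window of the last ≤3 symbols; accept from those whose window starts with `b`.
          a    b  
>  q0     q1   q2 
   q1     q3   q4 
   q2     q5   q6 
   q3     q7   q8 
   q4     q9  q10 
   q5    q11  q12 
   q6    q13  q14 
   q7     q7   q8 
   q8     q9  q10 
   q9    q11  q12 
   q10   q13  q14 
 * q11    q7   q8 
 * q12    q9  q10 
 * q13   q11  q12 
 * q14   q13  q14 
(> = start, * = accepting)

start=q0 accept=q11,q12,q13,q14 q0-a->q1 q0-b->q2 q1-a->q3 q1-b->q4 q2-a->q5 q2-b->q6 q3-a->q7 q3-b->q8 q4-a->q9 q4-b->q10 q5-a->q11 q5-b->q12 q6-a->q13 q6-b->q14 q7-a->q7 q7-b->q8 q8-a->q9 q8-b->q10 q9-a->q11 q9-b->q12 q10-a->q13 q10-b->q14 q11-a->q7 q11-b->q8 q12-a->q9 q12-b->q10 q13-a->q11 q13-b->q12 q14-a->q13 q14-b->q14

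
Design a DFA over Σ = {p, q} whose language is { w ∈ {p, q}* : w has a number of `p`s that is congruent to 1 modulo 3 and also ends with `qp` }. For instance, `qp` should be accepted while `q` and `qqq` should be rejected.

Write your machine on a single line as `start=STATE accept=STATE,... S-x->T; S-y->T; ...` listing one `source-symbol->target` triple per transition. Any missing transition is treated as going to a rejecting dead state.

Handle the two conditions separately and then intersect. The first has 3 states tracking the count of `p`s modulo 3; the second has 3 states tracking how much of the suffix `qp` has currently been matched. A product state is a pair (one from each), accepting exactly when both do.
With 9 states:
        p   q  
>  s0   s1  s2 
   s1   s3  s4 
   s2   s5  s2 
   s3   s0  s6 
   s4   s7  s4 
 * s5   s3  s4 
   s6   s8  s6 
   s7   s0  s6 
   s8   s1  s2 
(> = start, * = accepting)

start=s0; accept=s5; s0-p->s1; s0-q->s2; s1-p->s3; s1-q->s4; s2-p->s5; s2-q->s2; s3-p->s0; s3-q->s6; s4-p->s7; s4-q->s4; s5-p->s3; s5-q->s4; s6-p->s8; s6-q->s6; s7-p->s0; s7-q->s6; s8-p->s1; s8-q->s2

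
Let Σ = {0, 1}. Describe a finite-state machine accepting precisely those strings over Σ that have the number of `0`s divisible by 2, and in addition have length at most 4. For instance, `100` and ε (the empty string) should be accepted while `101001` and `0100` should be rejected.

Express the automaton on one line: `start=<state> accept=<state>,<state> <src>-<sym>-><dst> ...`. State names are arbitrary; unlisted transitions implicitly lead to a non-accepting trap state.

Handle the two conditions separately and then intersect. The first has 2 states tracking the count of `0`s modulo 2; the second has 6 states tracking the input length, saturating at 5. A product state is a pair (one from each), accepting exactly when both do. Minimizing collapses redundant product states.
With 9 states:
        0   1  
>* q0   q1  q2 
   q1   q3  q4 
 * q2   q4  q3 
 * q3   q5  q6 
   q4   q6  q5 
   q5   q7  q8 
 * q6   q8  q7 
 * q7   q8  q8 
   q8   q8  q8 
(> = start, * = accepting)

start=q0 accept=q0,q2,q3,q6,q7 q0-0->q1 q0-1->q2 q1-0->q3 q1-1->q4 q2-0->q4 q2-1->q3 q3-0->q5 q3-1->q6 q4-0->q6 q4-1->q5 q5-0->q7 q5-1->q8 q6-0->q8 q6-1->q7 q7-0->q8 q7-1->q8 q8-0->q8 q8-1->q8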